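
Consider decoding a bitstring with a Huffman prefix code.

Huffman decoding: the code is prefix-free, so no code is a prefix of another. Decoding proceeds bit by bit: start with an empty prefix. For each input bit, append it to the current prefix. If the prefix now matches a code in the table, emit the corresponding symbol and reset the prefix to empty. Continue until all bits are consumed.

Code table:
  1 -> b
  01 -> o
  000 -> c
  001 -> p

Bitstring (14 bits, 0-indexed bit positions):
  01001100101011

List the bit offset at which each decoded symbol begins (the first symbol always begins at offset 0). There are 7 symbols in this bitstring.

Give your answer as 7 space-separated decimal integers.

Bit 0: prefix='0' (no match yet)
Bit 1: prefix='01' -> emit 'o', reset
Bit 2: prefix='0' (no match yet)
Bit 3: prefix='00' (no match yet)
Bit 4: prefix='001' -> emit 'p', reset
Bit 5: prefix='1' -> emit 'b', reset
Bit 6: prefix='0' (no match yet)
Bit 7: prefix='00' (no match yet)
Bit 8: prefix='001' -> emit 'p', reset
Bit 9: prefix='0' (no match yet)
Bit 10: prefix='01' -> emit 'o', reset
Bit 11: prefix='0' (no match yet)
Bit 12: prefix='01' -> emit 'o', reset
Bit 13: prefix='1' -> emit 'b', reset

Answer: 0 2 5 6 9 11 13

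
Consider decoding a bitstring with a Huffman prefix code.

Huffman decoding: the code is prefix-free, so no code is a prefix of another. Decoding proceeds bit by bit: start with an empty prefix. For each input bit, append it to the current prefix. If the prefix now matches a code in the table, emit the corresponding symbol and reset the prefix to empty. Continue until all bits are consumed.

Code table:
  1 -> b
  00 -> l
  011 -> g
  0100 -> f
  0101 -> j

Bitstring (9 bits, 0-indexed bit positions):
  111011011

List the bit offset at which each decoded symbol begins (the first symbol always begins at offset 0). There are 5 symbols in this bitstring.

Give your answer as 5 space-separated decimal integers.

Answer: 0 1 2 3 6

Derivation:
Bit 0: prefix='1' -> emit 'b', reset
Bit 1: prefix='1' -> emit 'b', reset
Bit 2: prefix='1' -> emit 'b', reset
Bit 3: prefix='0' (no match yet)
Bit 4: prefix='01' (no match yet)
Bit 5: prefix='011' -> emit 'g', reset
Bit 6: prefix='0' (no match yet)
Bit 7: prefix='01' (no match yet)
Bit 8: prefix='011' -> emit 'g', reset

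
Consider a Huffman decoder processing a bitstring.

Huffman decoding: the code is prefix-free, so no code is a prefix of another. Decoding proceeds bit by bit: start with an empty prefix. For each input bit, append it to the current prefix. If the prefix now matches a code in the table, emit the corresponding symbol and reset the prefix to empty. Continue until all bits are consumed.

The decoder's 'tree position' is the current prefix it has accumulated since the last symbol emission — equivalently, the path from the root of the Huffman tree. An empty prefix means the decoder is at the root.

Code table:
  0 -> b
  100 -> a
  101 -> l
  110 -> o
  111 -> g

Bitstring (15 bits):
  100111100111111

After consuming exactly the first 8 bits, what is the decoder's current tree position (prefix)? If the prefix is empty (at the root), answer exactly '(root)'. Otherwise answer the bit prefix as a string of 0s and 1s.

Bit 0: prefix='1' (no match yet)
Bit 1: prefix='10' (no match yet)
Bit 2: prefix='100' -> emit 'a', reset
Bit 3: prefix='1' (no match yet)
Bit 4: prefix='11' (no match yet)
Bit 5: prefix='111' -> emit 'g', reset
Bit 6: prefix='1' (no match yet)
Bit 7: prefix='10' (no match yet)

Answer: 10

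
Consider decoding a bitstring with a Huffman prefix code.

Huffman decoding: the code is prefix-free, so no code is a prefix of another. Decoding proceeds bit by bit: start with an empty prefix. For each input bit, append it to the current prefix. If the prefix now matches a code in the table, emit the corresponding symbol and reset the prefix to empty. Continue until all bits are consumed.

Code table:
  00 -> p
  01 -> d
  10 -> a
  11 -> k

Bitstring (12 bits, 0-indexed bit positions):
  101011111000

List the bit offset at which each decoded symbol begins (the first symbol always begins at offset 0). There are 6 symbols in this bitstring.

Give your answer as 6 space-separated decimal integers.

Bit 0: prefix='1' (no match yet)
Bit 1: prefix='10' -> emit 'a', reset
Bit 2: prefix='1' (no match yet)
Bit 3: prefix='10' -> emit 'a', reset
Bit 4: prefix='1' (no match yet)
Bit 5: prefix='11' -> emit 'k', reset
Bit 6: prefix='1' (no match yet)
Bit 7: prefix='11' -> emit 'k', reset
Bit 8: prefix='1' (no match yet)
Bit 9: prefix='10' -> emit 'a', reset
Bit 10: prefix='0' (no match yet)
Bit 11: prefix='00' -> emit 'p', reset

Answer: 0 2 4 6 8 10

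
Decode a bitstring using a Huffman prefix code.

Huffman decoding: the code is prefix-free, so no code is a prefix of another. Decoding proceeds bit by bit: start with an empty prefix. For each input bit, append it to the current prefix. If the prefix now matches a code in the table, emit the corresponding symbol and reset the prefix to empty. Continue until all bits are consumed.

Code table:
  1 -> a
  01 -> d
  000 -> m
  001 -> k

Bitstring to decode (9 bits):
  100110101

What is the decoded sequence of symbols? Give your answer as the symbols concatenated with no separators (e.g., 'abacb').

Bit 0: prefix='1' -> emit 'a', reset
Bit 1: prefix='0' (no match yet)
Bit 2: prefix='00' (no match yet)
Bit 3: prefix='001' -> emit 'k', reset
Bit 4: prefix='1' -> emit 'a', reset
Bit 5: prefix='0' (no match yet)
Bit 6: prefix='01' -> emit 'd', reset
Bit 7: prefix='0' (no match yet)
Bit 8: prefix='01' -> emit 'd', reset

Answer: akadd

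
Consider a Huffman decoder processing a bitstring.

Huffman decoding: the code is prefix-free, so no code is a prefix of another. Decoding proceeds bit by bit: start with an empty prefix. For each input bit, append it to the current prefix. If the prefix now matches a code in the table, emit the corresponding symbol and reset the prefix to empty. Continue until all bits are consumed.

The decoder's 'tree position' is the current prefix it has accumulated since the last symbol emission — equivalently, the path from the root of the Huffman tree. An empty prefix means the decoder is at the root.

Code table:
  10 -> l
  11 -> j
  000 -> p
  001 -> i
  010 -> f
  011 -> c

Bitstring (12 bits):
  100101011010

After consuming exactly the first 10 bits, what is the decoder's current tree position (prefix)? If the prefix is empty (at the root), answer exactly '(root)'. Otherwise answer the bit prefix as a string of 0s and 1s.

Bit 0: prefix='1' (no match yet)
Bit 1: prefix='10' -> emit 'l', reset
Bit 2: prefix='0' (no match yet)
Bit 3: prefix='01' (no match yet)
Bit 4: prefix='010' -> emit 'f', reset
Bit 5: prefix='1' (no match yet)
Bit 6: prefix='10' -> emit 'l', reset
Bit 7: prefix='1' (no match yet)
Bit 8: prefix='11' -> emit 'j', reset
Bit 9: prefix='0' (no match yet)

Answer: 0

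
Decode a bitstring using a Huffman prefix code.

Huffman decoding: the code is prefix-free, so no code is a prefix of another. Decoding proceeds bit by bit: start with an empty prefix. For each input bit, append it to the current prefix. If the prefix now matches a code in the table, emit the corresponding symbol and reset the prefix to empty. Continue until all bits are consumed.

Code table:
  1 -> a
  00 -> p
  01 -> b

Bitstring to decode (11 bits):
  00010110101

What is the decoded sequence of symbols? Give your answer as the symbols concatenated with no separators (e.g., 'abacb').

Bit 0: prefix='0' (no match yet)
Bit 1: prefix='00' -> emit 'p', reset
Bit 2: prefix='0' (no match yet)
Bit 3: prefix='01' -> emit 'b', reset
Bit 4: prefix='0' (no match yet)
Bit 5: prefix='01' -> emit 'b', reset
Bit 6: prefix='1' -> emit 'a', reset
Bit 7: prefix='0' (no match yet)
Bit 8: prefix='01' -> emit 'b', reset
Bit 9: prefix='0' (no match yet)
Bit 10: prefix='01' -> emit 'b', reset

Answer: pbbabb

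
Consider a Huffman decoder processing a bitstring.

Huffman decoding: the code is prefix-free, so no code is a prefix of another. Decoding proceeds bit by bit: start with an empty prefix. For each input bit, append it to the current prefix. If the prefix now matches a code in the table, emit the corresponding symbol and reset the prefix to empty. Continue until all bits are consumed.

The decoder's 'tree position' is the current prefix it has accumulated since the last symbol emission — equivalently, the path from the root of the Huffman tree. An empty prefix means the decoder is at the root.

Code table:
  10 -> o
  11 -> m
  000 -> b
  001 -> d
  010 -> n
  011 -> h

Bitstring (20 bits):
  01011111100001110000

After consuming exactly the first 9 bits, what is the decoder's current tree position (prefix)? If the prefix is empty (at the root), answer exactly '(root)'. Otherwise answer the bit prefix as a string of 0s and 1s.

Bit 0: prefix='0' (no match yet)
Bit 1: prefix='01' (no match yet)
Bit 2: prefix='010' -> emit 'n', reset
Bit 3: prefix='1' (no match yet)
Bit 4: prefix='11' -> emit 'm', reset
Bit 5: prefix='1' (no match yet)
Bit 6: prefix='11' -> emit 'm', reset
Bit 7: prefix='1' (no match yet)
Bit 8: prefix='11' -> emit 'm', reset

Answer: (root)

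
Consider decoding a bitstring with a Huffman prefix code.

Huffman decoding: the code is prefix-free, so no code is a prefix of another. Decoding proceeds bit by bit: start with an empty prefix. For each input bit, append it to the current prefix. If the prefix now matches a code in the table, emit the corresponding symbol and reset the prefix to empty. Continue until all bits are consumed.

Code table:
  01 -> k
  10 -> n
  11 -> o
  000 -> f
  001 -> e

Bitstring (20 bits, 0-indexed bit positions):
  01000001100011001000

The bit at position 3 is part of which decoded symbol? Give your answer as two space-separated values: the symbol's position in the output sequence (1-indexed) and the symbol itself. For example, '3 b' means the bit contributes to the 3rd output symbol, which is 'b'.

Answer: 2 f

Derivation:
Bit 0: prefix='0' (no match yet)
Bit 1: prefix='01' -> emit 'k', reset
Bit 2: prefix='0' (no match yet)
Bit 3: prefix='00' (no match yet)
Bit 4: prefix='000' -> emit 'f', reset
Bit 5: prefix='0' (no match yet)
Bit 6: prefix='00' (no match yet)
Bit 7: prefix='001' -> emit 'e', reset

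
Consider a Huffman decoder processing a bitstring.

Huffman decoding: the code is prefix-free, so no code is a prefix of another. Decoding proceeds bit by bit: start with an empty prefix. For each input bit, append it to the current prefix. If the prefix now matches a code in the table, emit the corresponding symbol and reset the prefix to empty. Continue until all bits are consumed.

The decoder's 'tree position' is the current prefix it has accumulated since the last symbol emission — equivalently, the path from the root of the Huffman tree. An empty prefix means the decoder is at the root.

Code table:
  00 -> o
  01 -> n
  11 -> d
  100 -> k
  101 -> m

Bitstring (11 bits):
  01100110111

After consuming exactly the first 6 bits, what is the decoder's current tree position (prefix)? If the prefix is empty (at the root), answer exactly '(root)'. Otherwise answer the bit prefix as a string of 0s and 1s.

Bit 0: prefix='0' (no match yet)
Bit 1: prefix='01' -> emit 'n', reset
Bit 2: prefix='1' (no match yet)
Bit 3: prefix='10' (no match yet)
Bit 4: prefix='100' -> emit 'k', reset
Bit 5: prefix='1' (no match yet)

Answer: 1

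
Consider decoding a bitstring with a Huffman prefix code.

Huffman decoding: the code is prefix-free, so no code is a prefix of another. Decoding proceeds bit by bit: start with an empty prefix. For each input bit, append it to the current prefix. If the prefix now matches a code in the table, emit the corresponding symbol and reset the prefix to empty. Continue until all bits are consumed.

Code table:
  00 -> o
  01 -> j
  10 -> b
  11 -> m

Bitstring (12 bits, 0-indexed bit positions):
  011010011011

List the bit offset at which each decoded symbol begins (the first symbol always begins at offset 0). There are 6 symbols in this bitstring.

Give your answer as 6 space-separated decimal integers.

Bit 0: prefix='0' (no match yet)
Bit 1: prefix='01' -> emit 'j', reset
Bit 2: prefix='1' (no match yet)
Bit 3: prefix='10' -> emit 'b', reset
Bit 4: prefix='1' (no match yet)
Bit 5: prefix='10' -> emit 'b', reset
Bit 6: prefix='0' (no match yet)
Bit 7: prefix='01' -> emit 'j', reset
Bit 8: prefix='1' (no match yet)
Bit 9: prefix='10' -> emit 'b', reset
Bit 10: prefix='1' (no match yet)
Bit 11: prefix='11' -> emit 'm', reset

Answer: 0 2 4 6 8 10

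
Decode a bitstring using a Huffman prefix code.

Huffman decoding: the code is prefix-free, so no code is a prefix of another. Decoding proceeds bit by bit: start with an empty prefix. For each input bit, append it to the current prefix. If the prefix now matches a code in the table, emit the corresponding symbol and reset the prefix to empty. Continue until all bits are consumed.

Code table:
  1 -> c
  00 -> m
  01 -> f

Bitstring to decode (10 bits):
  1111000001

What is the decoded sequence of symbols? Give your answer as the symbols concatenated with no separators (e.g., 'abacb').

Answer: ccccmmf

Derivation:
Bit 0: prefix='1' -> emit 'c', reset
Bit 1: prefix='1' -> emit 'c', reset
Bit 2: prefix='1' -> emit 'c', reset
Bit 3: prefix='1' -> emit 'c', reset
Bit 4: prefix='0' (no match yet)
Bit 5: prefix='00' -> emit 'm', reset
Bit 6: prefix='0' (no match yet)
Bit 7: prefix='00' -> emit 'm', reset
Bit 8: prefix='0' (no match yet)
Bit 9: prefix='01' -> emit 'f', reset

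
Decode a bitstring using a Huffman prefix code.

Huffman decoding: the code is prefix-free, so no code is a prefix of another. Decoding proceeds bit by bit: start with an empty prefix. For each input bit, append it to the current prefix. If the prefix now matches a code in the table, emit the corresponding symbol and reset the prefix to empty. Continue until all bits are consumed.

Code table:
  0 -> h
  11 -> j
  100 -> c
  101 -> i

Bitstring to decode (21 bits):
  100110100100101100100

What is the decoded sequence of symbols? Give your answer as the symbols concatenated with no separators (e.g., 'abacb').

Answer: cjhccicc

Derivation:
Bit 0: prefix='1' (no match yet)
Bit 1: prefix='10' (no match yet)
Bit 2: prefix='100' -> emit 'c', reset
Bit 3: prefix='1' (no match yet)
Bit 4: prefix='11' -> emit 'j', reset
Bit 5: prefix='0' -> emit 'h', reset
Bit 6: prefix='1' (no match yet)
Bit 7: prefix='10' (no match yet)
Bit 8: prefix='100' -> emit 'c', reset
Bit 9: prefix='1' (no match yet)
Bit 10: prefix='10' (no match yet)
Bit 11: prefix='100' -> emit 'c', reset
Bit 12: prefix='1' (no match yet)
Bit 13: prefix='10' (no match yet)
Bit 14: prefix='101' -> emit 'i', reset
Bit 15: prefix='1' (no match yet)
Bit 16: prefix='10' (no match yet)
Bit 17: prefix='100' -> emit 'c', reset
Bit 18: prefix='1' (no match yet)
Bit 19: prefix='10' (no match yet)
Bit 20: prefix='100' -> emit 'c', reset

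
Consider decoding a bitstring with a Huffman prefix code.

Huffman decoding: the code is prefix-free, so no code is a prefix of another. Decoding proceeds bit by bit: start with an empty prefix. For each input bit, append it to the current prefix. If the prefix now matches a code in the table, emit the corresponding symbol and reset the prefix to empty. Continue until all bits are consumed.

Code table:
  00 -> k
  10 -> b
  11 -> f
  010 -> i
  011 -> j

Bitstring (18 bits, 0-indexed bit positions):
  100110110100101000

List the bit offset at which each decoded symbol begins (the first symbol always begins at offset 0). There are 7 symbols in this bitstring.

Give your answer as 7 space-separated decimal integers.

Bit 0: prefix='1' (no match yet)
Bit 1: prefix='10' -> emit 'b', reset
Bit 2: prefix='0' (no match yet)
Bit 3: prefix='01' (no match yet)
Bit 4: prefix='011' -> emit 'j', reset
Bit 5: prefix='0' (no match yet)
Bit 6: prefix='01' (no match yet)
Bit 7: prefix='011' -> emit 'j', reset
Bit 8: prefix='0' (no match yet)
Bit 9: prefix='01' (no match yet)
Bit 10: prefix='010' -> emit 'i', reset
Bit 11: prefix='0' (no match yet)
Bit 12: prefix='01' (no match yet)
Bit 13: prefix='010' -> emit 'i', reset
Bit 14: prefix='1' (no match yet)
Bit 15: prefix='10' -> emit 'b', reset
Bit 16: prefix='0' (no match yet)
Bit 17: prefix='00' -> emit 'k', reset

Answer: 0 2 5 8 11 14 16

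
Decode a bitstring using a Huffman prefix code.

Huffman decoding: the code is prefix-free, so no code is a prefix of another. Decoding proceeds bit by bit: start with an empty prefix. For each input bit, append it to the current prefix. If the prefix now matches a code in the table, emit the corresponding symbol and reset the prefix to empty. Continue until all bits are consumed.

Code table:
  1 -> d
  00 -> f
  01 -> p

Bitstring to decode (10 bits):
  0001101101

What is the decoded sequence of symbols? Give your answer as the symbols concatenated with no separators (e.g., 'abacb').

Bit 0: prefix='0' (no match yet)
Bit 1: prefix='00' -> emit 'f', reset
Bit 2: prefix='0' (no match yet)
Bit 3: prefix='01' -> emit 'p', reset
Bit 4: prefix='1' -> emit 'd', reset
Bit 5: prefix='0' (no match yet)
Bit 6: prefix='01' -> emit 'p', reset
Bit 7: prefix='1' -> emit 'd', reset
Bit 8: prefix='0' (no match yet)
Bit 9: prefix='01' -> emit 'p', reset

Answer: fpdpdp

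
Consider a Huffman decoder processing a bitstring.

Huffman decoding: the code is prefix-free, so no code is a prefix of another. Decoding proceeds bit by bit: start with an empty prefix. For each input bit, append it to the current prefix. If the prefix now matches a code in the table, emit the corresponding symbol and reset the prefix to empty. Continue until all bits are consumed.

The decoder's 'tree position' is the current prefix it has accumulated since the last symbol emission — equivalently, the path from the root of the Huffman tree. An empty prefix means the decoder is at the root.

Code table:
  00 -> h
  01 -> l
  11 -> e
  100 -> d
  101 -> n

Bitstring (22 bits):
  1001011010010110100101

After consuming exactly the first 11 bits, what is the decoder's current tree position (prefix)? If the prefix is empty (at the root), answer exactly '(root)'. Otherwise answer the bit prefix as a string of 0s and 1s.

Answer: (root)

Derivation:
Bit 0: prefix='1' (no match yet)
Bit 1: prefix='10' (no match yet)
Bit 2: prefix='100' -> emit 'd', reset
Bit 3: prefix='1' (no match yet)
Bit 4: prefix='10' (no match yet)
Bit 5: prefix='101' -> emit 'n', reset
Bit 6: prefix='1' (no match yet)
Bit 7: prefix='10' (no match yet)
Bit 8: prefix='101' -> emit 'n', reset
Bit 9: prefix='0' (no match yet)
Bit 10: prefix='00' -> emit 'h', reset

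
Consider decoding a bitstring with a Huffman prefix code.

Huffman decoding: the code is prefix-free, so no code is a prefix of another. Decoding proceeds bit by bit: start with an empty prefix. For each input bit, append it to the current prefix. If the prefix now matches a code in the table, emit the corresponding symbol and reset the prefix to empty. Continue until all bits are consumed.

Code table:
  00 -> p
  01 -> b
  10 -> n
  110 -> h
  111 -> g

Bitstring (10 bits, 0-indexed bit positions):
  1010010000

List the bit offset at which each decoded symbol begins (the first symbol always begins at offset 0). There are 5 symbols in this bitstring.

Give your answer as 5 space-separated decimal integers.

Answer: 0 2 4 6 8

Derivation:
Bit 0: prefix='1' (no match yet)
Bit 1: prefix='10' -> emit 'n', reset
Bit 2: prefix='1' (no match yet)
Bit 3: prefix='10' -> emit 'n', reset
Bit 4: prefix='0' (no match yet)
Bit 5: prefix='01' -> emit 'b', reset
Bit 6: prefix='0' (no match yet)
Bit 7: prefix='00' -> emit 'p', reset
Bit 8: prefix='0' (no match yet)
Bit 9: prefix='00' -> emit 'p', reset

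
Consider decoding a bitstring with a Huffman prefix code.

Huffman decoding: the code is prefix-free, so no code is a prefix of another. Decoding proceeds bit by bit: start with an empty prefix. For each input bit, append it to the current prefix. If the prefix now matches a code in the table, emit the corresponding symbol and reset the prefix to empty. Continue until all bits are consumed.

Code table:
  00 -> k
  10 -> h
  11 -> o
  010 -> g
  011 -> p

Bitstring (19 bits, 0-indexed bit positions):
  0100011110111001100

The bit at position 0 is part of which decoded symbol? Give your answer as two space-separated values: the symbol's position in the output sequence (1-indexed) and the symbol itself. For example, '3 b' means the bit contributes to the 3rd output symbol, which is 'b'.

Answer: 1 g

Derivation:
Bit 0: prefix='0' (no match yet)
Bit 1: prefix='01' (no match yet)
Bit 2: prefix='010' -> emit 'g', reset
Bit 3: prefix='0' (no match yet)
Bit 4: prefix='00' -> emit 'k', reset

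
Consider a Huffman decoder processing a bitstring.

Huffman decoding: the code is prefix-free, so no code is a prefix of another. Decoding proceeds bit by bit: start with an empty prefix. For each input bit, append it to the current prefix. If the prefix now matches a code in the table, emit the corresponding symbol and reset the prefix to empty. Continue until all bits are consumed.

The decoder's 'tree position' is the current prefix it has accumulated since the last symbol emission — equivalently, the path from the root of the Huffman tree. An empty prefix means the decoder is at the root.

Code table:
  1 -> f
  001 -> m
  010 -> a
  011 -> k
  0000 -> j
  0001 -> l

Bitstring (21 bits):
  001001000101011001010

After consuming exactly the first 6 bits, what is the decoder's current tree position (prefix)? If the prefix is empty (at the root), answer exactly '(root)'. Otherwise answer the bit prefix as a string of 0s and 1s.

Answer: (root)

Derivation:
Bit 0: prefix='0' (no match yet)
Bit 1: prefix='00' (no match yet)
Bit 2: prefix='001' -> emit 'm', reset
Bit 3: prefix='0' (no match yet)
Bit 4: prefix='00' (no match yet)
Bit 5: prefix='001' -> emit 'm', reset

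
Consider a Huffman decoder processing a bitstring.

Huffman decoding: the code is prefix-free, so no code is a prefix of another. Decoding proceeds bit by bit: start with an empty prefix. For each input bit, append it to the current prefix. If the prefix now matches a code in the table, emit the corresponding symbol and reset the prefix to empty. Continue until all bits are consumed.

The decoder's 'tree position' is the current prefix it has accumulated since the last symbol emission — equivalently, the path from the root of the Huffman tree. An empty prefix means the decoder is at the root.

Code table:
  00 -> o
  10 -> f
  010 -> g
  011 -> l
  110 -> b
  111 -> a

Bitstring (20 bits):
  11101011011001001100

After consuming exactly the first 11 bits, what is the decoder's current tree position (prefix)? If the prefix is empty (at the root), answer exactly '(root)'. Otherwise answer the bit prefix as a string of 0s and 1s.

Answer: 11

Derivation:
Bit 0: prefix='1' (no match yet)
Bit 1: prefix='11' (no match yet)
Bit 2: prefix='111' -> emit 'a', reset
Bit 3: prefix='0' (no match yet)
Bit 4: prefix='01' (no match yet)
Bit 5: prefix='010' -> emit 'g', reset
Bit 6: prefix='1' (no match yet)
Bit 7: prefix='11' (no match yet)
Bit 8: prefix='110' -> emit 'b', reset
Bit 9: prefix='1' (no match yet)
Bit 10: prefix='11' (no match yet)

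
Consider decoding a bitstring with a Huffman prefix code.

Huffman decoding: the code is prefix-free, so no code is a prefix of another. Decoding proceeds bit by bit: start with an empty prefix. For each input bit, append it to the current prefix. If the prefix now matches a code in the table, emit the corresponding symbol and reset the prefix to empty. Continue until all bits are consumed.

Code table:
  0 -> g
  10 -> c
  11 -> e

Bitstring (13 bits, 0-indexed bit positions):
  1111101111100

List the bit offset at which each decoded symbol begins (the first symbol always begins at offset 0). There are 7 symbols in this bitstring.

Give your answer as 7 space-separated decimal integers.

Answer: 0 2 4 6 8 10 12

Derivation:
Bit 0: prefix='1' (no match yet)
Bit 1: prefix='11' -> emit 'e', reset
Bit 2: prefix='1' (no match yet)
Bit 3: prefix='11' -> emit 'e', reset
Bit 4: prefix='1' (no match yet)
Bit 5: prefix='10' -> emit 'c', reset
Bit 6: prefix='1' (no match yet)
Bit 7: prefix='11' -> emit 'e', reset
Bit 8: prefix='1' (no match yet)
Bit 9: prefix='11' -> emit 'e', reset
Bit 10: prefix='1' (no match yet)
Bit 11: prefix='10' -> emit 'c', reset
Bit 12: prefix='0' -> emit 'g', reset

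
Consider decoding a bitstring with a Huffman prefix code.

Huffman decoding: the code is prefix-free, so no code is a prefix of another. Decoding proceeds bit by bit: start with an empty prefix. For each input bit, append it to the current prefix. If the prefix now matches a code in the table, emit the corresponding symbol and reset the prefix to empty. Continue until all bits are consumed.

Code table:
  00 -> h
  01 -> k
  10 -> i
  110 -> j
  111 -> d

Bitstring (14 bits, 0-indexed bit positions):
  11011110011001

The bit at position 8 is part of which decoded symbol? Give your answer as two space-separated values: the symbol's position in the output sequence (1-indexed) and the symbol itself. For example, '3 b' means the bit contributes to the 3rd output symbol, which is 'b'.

Bit 0: prefix='1' (no match yet)
Bit 1: prefix='11' (no match yet)
Bit 2: prefix='110' -> emit 'j', reset
Bit 3: prefix='1' (no match yet)
Bit 4: prefix='11' (no match yet)
Bit 5: prefix='111' -> emit 'd', reset
Bit 6: prefix='1' (no match yet)
Bit 7: prefix='10' -> emit 'i', reset
Bit 8: prefix='0' (no match yet)
Bit 9: prefix='01' -> emit 'k', reset
Bit 10: prefix='1' (no match yet)
Bit 11: prefix='10' -> emit 'i', reset
Bit 12: prefix='0' (no match yet)

Answer: 4 k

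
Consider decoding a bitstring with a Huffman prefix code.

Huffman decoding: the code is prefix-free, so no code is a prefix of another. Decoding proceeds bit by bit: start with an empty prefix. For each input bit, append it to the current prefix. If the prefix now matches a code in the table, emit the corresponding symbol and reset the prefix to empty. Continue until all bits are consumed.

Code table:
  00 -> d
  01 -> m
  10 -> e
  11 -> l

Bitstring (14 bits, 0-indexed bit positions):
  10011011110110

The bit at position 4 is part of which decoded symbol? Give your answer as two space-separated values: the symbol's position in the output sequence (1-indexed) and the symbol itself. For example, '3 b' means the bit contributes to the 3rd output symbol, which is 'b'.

Bit 0: prefix='1' (no match yet)
Bit 1: prefix='10' -> emit 'e', reset
Bit 2: prefix='0' (no match yet)
Bit 3: prefix='01' -> emit 'm', reset
Bit 4: prefix='1' (no match yet)
Bit 5: prefix='10' -> emit 'e', reset
Bit 6: prefix='1' (no match yet)
Bit 7: prefix='11' -> emit 'l', reset
Bit 8: prefix='1' (no match yet)

Answer: 3 e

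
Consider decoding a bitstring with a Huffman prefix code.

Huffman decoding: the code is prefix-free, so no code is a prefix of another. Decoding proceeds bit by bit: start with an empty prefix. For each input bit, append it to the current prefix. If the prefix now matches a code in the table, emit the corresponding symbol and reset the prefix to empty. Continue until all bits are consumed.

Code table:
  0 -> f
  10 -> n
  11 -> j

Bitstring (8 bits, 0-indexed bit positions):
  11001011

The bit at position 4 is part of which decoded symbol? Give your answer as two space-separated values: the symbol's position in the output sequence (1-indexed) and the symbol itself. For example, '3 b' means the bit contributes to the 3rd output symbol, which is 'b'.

Bit 0: prefix='1' (no match yet)
Bit 1: prefix='11' -> emit 'j', reset
Bit 2: prefix='0' -> emit 'f', reset
Bit 3: prefix='0' -> emit 'f', reset
Bit 4: prefix='1' (no match yet)
Bit 5: prefix='10' -> emit 'n', reset
Bit 6: prefix='1' (no match yet)
Bit 7: prefix='11' -> emit 'j', reset

Answer: 4 n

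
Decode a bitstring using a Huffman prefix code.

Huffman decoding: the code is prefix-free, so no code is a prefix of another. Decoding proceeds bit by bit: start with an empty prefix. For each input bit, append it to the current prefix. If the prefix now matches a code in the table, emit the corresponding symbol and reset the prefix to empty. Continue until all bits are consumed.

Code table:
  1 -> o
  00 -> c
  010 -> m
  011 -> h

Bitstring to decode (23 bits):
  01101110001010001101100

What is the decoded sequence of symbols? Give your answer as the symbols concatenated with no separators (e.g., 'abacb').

Bit 0: prefix='0' (no match yet)
Bit 1: prefix='01' (no match yet)
Bit 2: prefix='011' -> emit 'h', reset
Bit 3: prefix='0' (no match yet)
Bit 4: prefix='01' (no match yet)
Bit 5: prefix='011' -> emit 'h', reset
Bit 6: prefix='1' -> emit 'o', reset
Bit 7: prefix='0' (no match yet)
Bit 8: prefix='00' -> emit 'c', reset
Bit 9: prefix='0' (no match yet)
Bit 10: prefix='01' (no match yet)
Bit 11: prefix='010' -> emit 'm', reset
Bit 12: prefix='1' -> emit 'o', reset
Bit 13: prefix='0' (no match yet)
Bit 14: prefix='00' -> emit 'c', reset
Bit 15: prefix='0' (no match yet)
Bit 16: prefix='01' (no match yet)
Bit 17: prefix='011' -> emit 'h', reset
Bit 18: prefix='0' (no match yet)
Bit 19: prefix='01' (no match yet)
Bit 20: prefix='011' -> emit 'h', reset
Bit 21: prefix='0' (no match yet)
Bit 22: prefix='00' -> emit 'c', reset

Answer: hhocmochhc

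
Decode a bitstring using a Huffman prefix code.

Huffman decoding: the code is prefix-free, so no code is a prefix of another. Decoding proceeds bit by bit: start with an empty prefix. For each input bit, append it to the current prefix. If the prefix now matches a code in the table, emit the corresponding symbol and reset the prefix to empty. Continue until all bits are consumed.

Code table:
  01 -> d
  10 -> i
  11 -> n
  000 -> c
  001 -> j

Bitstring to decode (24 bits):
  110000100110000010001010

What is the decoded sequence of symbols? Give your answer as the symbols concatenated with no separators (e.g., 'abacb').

Answer: ncdjicdcii

Derivation:
Bit 0: prefix='1' (no match yet)
Bit 1: prefix='11' -> emit 'n', reset
Bit 2: prefix='0' (no match yet)
Bit 3: prefix='00' (no match yet)
Bit 4: prefix='000' -> emit 'c', reset
Bit 5: prefix='0' (no match yet)
Bit 6: prefix='01' -> emit 'd', reset
Bit 7: prefix='0' (no match yet)
Bit 8: prefix='00' (no match yet)
Bit 9: prefix='001' -> emit 'j', reset
Bit 10: prefix='1' (no match yet)
Bit 11: prefix='10' -> emit 'i', reset
Bit 12: prefix='0' (no match yet)
Bit 13: prefix='00' (no match yet)
Bit 14: prefix='000' -> emit 'c', reset
Bit 15: prefix='0' (no match yet)
Bit 16: prefix='01' -> emit 'd', reset
Bit 17: prefix='0' (no match yet)
Bit 18: prefix='00' (no match yet)
Bit 19: prefix='000' -> emit 'c', reset
Bit 20: prefix='1' (no match yet)
Bit 21: prefix='10' -> emit 'i', reset
Bit 22: prefix='1' (no match yet)
Bit 23: prefix='10' -> emit 'i', reset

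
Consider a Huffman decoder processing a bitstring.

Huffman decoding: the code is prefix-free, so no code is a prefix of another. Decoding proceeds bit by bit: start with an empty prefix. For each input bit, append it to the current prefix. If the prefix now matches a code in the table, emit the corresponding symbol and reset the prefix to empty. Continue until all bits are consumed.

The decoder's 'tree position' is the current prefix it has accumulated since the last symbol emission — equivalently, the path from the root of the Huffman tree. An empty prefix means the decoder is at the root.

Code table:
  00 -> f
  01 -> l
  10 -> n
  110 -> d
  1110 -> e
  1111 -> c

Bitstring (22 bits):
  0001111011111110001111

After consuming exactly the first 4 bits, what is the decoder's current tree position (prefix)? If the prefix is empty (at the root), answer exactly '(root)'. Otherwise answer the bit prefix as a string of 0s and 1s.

Bit 0: prefix='0' (no match yet)
Bit 1: prefix='00' -> emit 'f', reset
Bit 2: prefix='0' (no match yet)
Bit 3: prefix='01' -> emit 'l', reset

Answer: (root)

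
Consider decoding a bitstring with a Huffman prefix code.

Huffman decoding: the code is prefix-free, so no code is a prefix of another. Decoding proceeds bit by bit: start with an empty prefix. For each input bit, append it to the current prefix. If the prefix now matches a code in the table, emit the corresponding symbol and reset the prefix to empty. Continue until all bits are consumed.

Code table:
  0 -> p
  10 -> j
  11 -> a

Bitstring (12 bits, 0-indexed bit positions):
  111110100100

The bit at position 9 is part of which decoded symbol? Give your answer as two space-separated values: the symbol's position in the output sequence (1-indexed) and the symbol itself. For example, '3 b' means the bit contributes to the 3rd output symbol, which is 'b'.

Answer: 6 j

Derivation:
Bit 0: prefix='1' (no match yet)
Bit 1: prefix='11' -> emit 'a', reset
Bit 2: prefix='1' (no match yet)
Bit 3: prefix='11' -> emit 'a', reset
Bit 4: prefix='1' (no match yet)
Bit 5: prefix='10' -> emit 'j', reset
Bit 6: prefix='1' (no match yet)
Bit 7: prefix='10' -> emit 'j', reset
Bit 8: prefix='0' -> emit 'p', reset
Bit 9: prefix='1' (no match yet)
Bit 10: prefix='10' -> emit 'j', reset
Bit 11: prefix='0' -> emit 'p', reset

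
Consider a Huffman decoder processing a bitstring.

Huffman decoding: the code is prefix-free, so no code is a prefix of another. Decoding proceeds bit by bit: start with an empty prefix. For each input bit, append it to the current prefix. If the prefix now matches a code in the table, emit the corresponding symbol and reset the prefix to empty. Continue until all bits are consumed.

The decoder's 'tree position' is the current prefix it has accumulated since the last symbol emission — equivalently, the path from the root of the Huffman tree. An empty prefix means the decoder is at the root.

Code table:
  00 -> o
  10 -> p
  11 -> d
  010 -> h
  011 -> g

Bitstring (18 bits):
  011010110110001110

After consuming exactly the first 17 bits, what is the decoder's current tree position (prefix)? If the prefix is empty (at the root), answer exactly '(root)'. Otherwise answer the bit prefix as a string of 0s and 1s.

Answer: 1

Derivation:
Bit 0: prefix='0' (no match yet)
Bit 1: prefix='01' (no match yet)
Bit 2: prefix='011' -> emit 'g', reset
Bit 3: prefix='0' (no match yet)
Bit 4: prefix='01' (no match yet)
Bit 5: prefix='010' -> emit 'h', reset
Bit 6: prefix='1' (no match yet)
Bit 7: prefix='11' -> emit 'd', reset
Bit 8: prefix='0' (no match yet)
Bit 9: prefix='01' (no match yet)
Bit 10: prefix='011' -> emit 'g', reset
Bit 11: prefix='0' (no match yet)
Bit 12: prefix='00' -> emit 'o', reset
Bit 13: prefix='0' (no match yet)
Bit 14: prefix='01' (no match yet)
Bit 15: prefix='011' -> emit 'g', reset
Bit 16: prefix='1' (no match yet)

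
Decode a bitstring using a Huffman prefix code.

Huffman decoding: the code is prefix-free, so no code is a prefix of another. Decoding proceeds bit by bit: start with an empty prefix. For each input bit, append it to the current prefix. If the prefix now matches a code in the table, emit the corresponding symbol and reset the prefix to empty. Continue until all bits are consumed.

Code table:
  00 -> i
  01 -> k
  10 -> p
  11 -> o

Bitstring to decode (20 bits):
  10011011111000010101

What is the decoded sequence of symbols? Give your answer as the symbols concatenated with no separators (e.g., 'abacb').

Answer: pkpoopikkk

Derivation:
Bit 0: prefix='1' (no match yet)
Bit 1: prefix='10' -> emit 'p', reset
Bit 2: prefix='0' (no match yet)
Bit 3: prefix='01' -> emit 'k', reset
Bit 4: prefix='1' (no match yet)
Bit 5: prefix='10' -> emit 'p', reset
Bit 6: prefix='1' (no match yet)
Bit 7: prefix='11' -> emit 'o', reset
Bit 8: prefix='1' (no match yet)
Bit 9: prefix='11' -> emit 'o', reset
Bit 10: prefix='1' (no match yet)
Bit 11: prefix='10' -> emit 'p', reset
Bit 12: prefix='0' (no match yet)
Bit 13: prefix='00' -> emit 'i', reset
Bit 14: prefix='0' (no match yet)
Bit 15: prefix='01' -> emit 'k', reset
Bit 16: prefix='0' (no match yet)
Bit 17: prefix='01' -> emit 'k', reset
Bit 18: prefix='0' (no match yet)
Bit 19: prefix='01' -> emit 'k', reset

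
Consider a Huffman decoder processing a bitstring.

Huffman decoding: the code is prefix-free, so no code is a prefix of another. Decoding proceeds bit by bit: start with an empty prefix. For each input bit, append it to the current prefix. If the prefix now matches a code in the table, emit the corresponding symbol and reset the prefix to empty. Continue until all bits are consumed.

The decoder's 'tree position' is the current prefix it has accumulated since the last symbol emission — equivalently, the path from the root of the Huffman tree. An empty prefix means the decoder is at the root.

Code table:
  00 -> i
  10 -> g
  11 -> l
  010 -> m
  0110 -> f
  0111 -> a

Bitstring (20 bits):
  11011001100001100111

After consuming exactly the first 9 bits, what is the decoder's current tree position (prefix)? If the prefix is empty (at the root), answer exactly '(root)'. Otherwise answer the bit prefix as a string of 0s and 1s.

Bit 0: prefix='1' (no match yet)
Bit 1: prefix='11' -> emit 'l', reset
Bit 2: prefix='0' (no match yet)
Bit 3: prefix='01' (no match yet)
Bit 4: prefix='011' (no match yet)
Bit 5: prefix='0110' -> emit 'f', reset
Bit 6: prefix='0' (no match yet)
Bit 7: prefix='01' (no match yet)
Bit 8: prefix='011' (no match yet)

Answer: 011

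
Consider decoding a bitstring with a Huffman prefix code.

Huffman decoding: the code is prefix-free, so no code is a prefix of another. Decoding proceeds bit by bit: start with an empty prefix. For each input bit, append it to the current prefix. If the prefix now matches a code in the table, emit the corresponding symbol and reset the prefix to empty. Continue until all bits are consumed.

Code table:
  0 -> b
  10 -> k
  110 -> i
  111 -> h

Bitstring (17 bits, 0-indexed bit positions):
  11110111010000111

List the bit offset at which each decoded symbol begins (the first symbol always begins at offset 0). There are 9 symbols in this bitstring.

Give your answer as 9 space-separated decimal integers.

Bit 0: prefix='1' (no match yet)
Bit 1: prefix='11' (no match yet)
Bit 2: prefix='111' -> emit 'h', reset
Bit 3: prefix='1' (no match yet)
Bit 4: prefix='10' -> emit 'k', reset
Bit 5: prefix='1' (no match yet)
Bit 6: prefix='11' (no match yet)
Bit 7: prefix='111' -> emit 'h', reset
Bit 8: prefix='0' -> emit 'b', reset
Bit 9: prefix='1' (no match yet)
Bit 10: prefix='10' -> emit 'k', reset
Bit 11: prefix='0' -> emit 'b', reset
Bit 12: prefix='0' -> emit 'b', reset
Bit 13: prefix='0' -> emit 'b', reset
Bit 14: prefix='1' (no match yet)
Bit 15: prefix='11' (no match yet)
Bit 16: prefix='111' -> emit 'h', reset

Answer: 0 3 5 8 9 11 12 13 14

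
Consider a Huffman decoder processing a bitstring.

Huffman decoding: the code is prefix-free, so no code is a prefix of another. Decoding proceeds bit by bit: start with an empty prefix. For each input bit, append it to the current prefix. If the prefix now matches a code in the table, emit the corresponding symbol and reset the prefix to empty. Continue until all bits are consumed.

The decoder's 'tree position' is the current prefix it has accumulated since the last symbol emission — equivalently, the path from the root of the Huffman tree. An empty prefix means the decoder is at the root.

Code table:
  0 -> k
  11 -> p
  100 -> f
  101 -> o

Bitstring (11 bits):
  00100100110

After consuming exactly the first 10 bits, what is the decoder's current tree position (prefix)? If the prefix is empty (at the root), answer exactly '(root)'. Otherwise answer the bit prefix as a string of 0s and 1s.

Answer: (root)

Derivation:
Bit 0: prefix='0' -> emit 'k', reset
Bit 1: prefix='0' -> emit 'k', reset
Bit 2: prefix='1' (no match yet)
Bit 3: prefix='10' (no match yet)
Bit 4: prefix='100' -> emit 'f', reset
Bit 5: prefix='1' (no match yet)
Bit 6: prefix='10' (no match yet)
Bit 7: prefix='100' -> emit 'f', reset
Bit 8: prefix='1' (no match yet)
Bit 9: prefix='11' -> emit 'p', reset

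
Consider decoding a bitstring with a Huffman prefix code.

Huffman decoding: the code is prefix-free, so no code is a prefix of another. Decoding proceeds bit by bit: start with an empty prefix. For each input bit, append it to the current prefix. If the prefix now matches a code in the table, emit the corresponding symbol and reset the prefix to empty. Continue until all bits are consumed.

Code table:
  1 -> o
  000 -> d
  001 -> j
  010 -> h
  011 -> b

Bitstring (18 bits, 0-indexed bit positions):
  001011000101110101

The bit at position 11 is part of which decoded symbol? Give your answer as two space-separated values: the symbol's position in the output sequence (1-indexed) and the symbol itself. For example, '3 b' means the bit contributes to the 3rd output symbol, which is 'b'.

Answer: 5 b

Derivation:
Bit 0: prefix='0' (no match yet)
Bit 1: prefix='00' (no match yet)
Bit 2: prefix='001' -> emit 'j', reset
Bit 3: prefix='0' (no match yet)
Bit 4: prefix='01' (no match yet)
Bit 5: prefix='011' -> emit 'b', reset
Bit 6: prefix='0' (no match yet)
Bit 7: prefix='00' (no match yet)
Bit 8: prefix='000' -> emit 'd', reset
Bit 9: prefix='1' -> emit 'o', reset
Bit 10: prefix='0' (no match yet)
Bit 11: prefix='01' (no match yet)
Bit 12: prefix='011' -> emit 'b', reset
Bit 13: prefix='1' -> emit 'o', reset
Bit 14: prefix='0' (no match yet)
Bit 15: prefix='01' (no match yet)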